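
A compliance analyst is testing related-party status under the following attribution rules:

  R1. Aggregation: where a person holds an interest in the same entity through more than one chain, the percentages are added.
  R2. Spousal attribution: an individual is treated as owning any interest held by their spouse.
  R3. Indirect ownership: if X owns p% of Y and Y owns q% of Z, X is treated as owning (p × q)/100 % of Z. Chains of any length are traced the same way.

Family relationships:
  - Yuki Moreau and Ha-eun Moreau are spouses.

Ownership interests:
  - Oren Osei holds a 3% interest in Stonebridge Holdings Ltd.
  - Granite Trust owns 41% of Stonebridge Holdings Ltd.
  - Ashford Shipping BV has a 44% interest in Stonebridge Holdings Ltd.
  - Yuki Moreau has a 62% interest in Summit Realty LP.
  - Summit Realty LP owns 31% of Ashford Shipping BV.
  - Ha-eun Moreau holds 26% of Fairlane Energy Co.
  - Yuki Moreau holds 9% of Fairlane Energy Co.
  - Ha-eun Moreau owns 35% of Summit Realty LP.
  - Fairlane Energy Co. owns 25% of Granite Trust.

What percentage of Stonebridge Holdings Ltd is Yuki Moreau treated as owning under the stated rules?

By spousal attribution (R2), Yuki Moreau is treated as also owning Ha-eun Moreau's interest in Fairlane Energy Co, giving 9% + 26% = 35%.
By spousal attribution (R2), Yuki Moreau is treated as also owning Ha-eun Moreau's interest in Summit Realty LP, giving 62% + 35% = 97%.
Chain via Fairlane Energy Co. → Granite Trust (R3): 35% × 25% × 41% = 3.5875% of Stonebridge Holdings Ltd.
Chain via Summit Realty LP → Ashford Shipping BV (R3): 97% × 31% × 44% = 13.2308% of Stonebridge Holdings Ltd.
Aggregating (R1): 3.5875% + 13.2308% = 16.8183%.

16.8183%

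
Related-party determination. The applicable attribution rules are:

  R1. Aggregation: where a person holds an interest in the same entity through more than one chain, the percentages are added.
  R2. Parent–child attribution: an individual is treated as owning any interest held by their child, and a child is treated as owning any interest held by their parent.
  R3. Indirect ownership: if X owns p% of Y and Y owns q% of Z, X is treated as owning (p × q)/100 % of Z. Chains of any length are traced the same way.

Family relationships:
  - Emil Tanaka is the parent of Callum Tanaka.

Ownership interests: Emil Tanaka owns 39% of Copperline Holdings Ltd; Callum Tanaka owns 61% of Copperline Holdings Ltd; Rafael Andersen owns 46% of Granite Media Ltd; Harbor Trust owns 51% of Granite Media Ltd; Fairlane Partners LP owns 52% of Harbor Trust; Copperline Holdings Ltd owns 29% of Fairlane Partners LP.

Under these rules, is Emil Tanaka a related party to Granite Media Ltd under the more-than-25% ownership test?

By parent–child attribution (R2), Emil Tanaka is treated as also owning Callum Tanaka's interest in Copperline Holdings Ltd, giving 39% + 61% = 100%.
Chain via Copperline Holdings Ltd → Fairlane Partners LP → Harbor Trust (R3): 100% × 29% × 52% × 51% = 7.6908% of Granite Media Ltd.
7.6908% does not exceed the 25% threshold, so Emil is not a related party to Granite Media Ltd.

No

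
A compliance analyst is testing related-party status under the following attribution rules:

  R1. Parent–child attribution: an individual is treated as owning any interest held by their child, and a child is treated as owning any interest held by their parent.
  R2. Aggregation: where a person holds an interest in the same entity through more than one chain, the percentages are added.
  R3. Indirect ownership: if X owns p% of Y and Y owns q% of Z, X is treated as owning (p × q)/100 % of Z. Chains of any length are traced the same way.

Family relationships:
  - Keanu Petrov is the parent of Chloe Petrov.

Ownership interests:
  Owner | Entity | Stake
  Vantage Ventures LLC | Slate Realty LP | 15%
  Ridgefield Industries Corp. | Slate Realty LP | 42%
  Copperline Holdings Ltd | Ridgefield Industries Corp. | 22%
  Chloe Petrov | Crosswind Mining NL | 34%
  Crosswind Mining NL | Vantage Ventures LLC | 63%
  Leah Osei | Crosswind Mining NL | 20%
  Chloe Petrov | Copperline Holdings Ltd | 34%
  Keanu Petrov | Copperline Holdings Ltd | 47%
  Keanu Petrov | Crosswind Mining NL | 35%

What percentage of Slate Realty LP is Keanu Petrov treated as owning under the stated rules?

14.0049%

By parent–child attribution (R1), Keanu Petrov is treated as also owning Chloe Petrov's interest in Copperline Holdings Ltd, giving 47% + 34% = 81%.
By parent–child attribution (R1), Keanu Petrov is treated as also owning Chloe Petrov's interest in Crosswind Mining NL, giving 35% + 34% = 69%.
Chain via Copperline Holdings Ltd → Ridgefield Industries Corp. (R3): 81% × 22% × 42% = 7.4844% of Slate Realty LP.
Chain via Crosswind Mining NL → Vantage Ventures LLC (R3): 69% × 63% × 15% = 6.5205% of Slate Realty LP.
Aggregating (R2): 7.4844% + 6.5205% = 14.0049%.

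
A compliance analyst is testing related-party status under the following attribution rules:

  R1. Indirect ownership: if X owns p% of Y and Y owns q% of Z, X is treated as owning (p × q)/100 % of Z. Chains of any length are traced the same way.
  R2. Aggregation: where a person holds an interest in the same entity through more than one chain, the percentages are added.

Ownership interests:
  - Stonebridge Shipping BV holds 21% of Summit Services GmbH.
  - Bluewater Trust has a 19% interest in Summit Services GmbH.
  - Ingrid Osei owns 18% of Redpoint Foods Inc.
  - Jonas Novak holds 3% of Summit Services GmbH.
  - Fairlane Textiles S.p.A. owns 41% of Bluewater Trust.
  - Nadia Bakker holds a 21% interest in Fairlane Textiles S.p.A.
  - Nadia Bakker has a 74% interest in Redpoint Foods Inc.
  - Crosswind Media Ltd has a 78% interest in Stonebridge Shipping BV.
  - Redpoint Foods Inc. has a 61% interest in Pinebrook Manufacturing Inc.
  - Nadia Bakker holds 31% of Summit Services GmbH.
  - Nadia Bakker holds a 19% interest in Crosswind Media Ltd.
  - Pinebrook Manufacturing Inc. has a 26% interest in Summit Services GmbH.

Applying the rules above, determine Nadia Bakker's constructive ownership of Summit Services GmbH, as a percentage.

Chain via Fairlane Textiles S.p.A. → Bluewater Trust (R1): 21% × 41% × 19% = 1.6359% of Summit Services GmbH.
Chain via Redpoint Foods Inc. → Pinebrook Manufacturing Inc. (R1): 74% × 61% × 26% = 11.7364% of Summit Services GmbH.
Chain via Crosswind Media Ltd → Stonebridge Shipping BV (R1): 19% × 78% × 21% = 3.1122% of Summit Services GmbH.
Direct interest in Summit Services GmbH: 31%.
Aggregating (R2): 1.6359% + 11.7364% + 3.1122% + 31% = 47.4845%.

47.4845%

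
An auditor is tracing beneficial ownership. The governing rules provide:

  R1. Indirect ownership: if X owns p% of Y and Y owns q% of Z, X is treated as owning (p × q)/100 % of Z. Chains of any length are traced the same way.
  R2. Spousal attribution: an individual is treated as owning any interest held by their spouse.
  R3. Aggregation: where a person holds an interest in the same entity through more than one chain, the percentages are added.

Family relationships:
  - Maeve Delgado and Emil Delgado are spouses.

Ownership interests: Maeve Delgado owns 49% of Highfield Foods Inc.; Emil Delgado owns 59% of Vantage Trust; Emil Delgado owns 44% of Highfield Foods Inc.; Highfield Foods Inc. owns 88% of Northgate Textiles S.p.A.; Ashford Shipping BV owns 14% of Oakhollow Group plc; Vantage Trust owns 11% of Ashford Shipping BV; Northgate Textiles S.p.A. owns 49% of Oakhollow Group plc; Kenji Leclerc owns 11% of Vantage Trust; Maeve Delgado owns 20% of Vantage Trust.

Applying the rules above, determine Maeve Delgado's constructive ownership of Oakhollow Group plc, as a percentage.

41.3182%

By spousal attribution (R2), Maeve Delgado is treated as also owning Emil Delgado's interest in Vantage Trust, giving 20% + 59% = 79%.
By spousal attribution (R2), Maeve Delgado is treated as also owning Emil Delgado's interest in Highfield Foods Inc, giving 49% + 44% = 93%.
Chain via Vantage Trust → Ashford Shipping BV (R1): 79% × 11% × 14% = 1.2166% of Oakhollow Group plc.
Chain via Highfield Foods Inc. → Northgate Textiles S.p.A. (R1): 93% × 88% × 49% = 40.1016% of Oakhollow Group plc.
Aggregating (R3): 1.2166% + 40.1016% = 41.3182%.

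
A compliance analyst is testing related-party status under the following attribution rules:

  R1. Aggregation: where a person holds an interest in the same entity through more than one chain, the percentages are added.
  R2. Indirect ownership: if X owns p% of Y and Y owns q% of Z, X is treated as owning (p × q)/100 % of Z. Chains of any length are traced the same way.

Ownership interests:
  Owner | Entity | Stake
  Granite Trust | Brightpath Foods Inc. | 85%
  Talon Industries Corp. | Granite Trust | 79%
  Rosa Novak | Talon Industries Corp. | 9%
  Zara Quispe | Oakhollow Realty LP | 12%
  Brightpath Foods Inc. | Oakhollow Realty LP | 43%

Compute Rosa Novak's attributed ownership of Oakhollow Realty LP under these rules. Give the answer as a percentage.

2.598705%

Chain via Talon Industries Corp. → Granite Trust → Brightpath Foods Inc. (R2): 9% × 79% × 85% × 43% = 2.598705% of Oakhollow Realty LP.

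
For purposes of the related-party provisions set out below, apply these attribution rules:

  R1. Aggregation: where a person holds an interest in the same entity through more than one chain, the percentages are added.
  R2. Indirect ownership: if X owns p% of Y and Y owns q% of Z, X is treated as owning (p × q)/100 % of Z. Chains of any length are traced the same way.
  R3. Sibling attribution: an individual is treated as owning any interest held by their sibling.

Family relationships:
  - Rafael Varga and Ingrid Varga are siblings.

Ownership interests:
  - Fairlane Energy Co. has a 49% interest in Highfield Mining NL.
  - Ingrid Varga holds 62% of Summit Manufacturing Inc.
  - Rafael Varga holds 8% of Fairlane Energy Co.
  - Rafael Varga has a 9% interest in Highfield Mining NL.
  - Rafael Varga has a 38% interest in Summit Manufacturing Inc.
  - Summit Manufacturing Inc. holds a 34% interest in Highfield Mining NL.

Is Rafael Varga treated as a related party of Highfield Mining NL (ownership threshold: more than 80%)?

By sibling attribution (R3), Rafael Varga is treated as also owning Ingrid Varga's interest in Summit Manufacturing Inc, giving 38% + 62% = 100%.
Chain via Fairlane Energy Co. (R2): 8% × 49% = 3.92% of Highfield Mining NL.
Chain via Summit Manufacturing Inc. (R2): 100% × 34% = 34% of Highfield Mining NL.
Direct interest in Highfield Mining NL: 9%.
Aggregating (R1): 3.92% + 34% + 9% = 46.92%.
46.92% does not exceed the 80% threshold, so Rafael is not a related party to Highfield Mining NL.

No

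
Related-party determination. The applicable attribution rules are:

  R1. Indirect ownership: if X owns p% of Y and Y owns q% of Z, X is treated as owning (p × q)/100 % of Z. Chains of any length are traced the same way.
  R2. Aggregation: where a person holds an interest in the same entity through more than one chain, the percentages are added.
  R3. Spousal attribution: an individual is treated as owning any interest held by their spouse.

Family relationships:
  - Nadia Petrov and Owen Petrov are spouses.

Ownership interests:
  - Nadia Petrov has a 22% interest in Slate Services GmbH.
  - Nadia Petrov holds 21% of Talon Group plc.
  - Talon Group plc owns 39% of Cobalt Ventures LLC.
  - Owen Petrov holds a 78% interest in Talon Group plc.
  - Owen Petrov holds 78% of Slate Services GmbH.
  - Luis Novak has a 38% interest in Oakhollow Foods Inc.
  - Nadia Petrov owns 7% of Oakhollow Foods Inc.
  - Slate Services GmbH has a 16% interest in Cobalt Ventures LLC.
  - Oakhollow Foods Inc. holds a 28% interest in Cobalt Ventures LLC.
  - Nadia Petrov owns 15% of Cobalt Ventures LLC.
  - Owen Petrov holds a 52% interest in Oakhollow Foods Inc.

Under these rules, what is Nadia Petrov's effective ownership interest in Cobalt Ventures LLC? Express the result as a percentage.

86.13%

By spousal attribution (R3), Nadia Petrov is treated as also owning Owen Petrov's interest in Talon Group plc, giving 21% + 78% = 99%.
By spousal attribution (R3), Nadia Petrov is treated as also owning Owen Petrov's interest in Slate Services GmbH, giving 22% + 78% = 100%.
By spousal attribution (R3), Nadia Petrov is treated as also owning Owen Petrov's interest in Oakhollow Foods Inc, giving 7% + 52% = 59%.
Chain via Talon Group plc (R1): 99% × 39% = 38.61% of Cobalt Ventures LLC.
Chain via Slate Services GmbH (R1): 100% × 16% = 16% of Cobalt Ventures LLC.
Chain via Oakhollow Foods Inc. (R1): 59% × 28% = 16.52% of Cobalt Ventures LLC.
Direct interest in Cobalt Ventures LLC: 15%.
Aggregating (R2): 38.61% + 16% + 16.52% + 15% = 86.13%.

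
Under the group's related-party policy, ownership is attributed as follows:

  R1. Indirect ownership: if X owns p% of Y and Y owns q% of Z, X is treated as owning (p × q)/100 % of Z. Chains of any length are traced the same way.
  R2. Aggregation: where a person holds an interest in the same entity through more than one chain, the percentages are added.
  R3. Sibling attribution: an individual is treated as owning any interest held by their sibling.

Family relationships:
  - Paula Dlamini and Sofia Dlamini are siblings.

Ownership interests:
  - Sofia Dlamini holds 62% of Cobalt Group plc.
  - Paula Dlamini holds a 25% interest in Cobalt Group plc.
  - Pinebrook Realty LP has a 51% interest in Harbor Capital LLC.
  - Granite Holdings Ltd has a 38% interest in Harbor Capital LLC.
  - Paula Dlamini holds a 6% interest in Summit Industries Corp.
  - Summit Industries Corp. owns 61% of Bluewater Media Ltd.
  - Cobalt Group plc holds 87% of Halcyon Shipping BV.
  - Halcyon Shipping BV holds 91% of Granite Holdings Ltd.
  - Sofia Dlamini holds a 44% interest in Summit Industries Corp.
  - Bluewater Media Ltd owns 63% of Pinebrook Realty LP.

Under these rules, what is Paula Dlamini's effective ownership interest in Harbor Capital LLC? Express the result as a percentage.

By sibling attribution (R3), Paula Dlamini is treated as also owning Sofia Dlamini's interest in Summit Industries Corp, giving 6% + 44% = 50%.
By sibling attribution (R3), Paula Dlamini is treated as also owning Sofia Dlamini's interest in Cobalt Group plc, giving 25% + 62% = 87%.
Chain via Summit Industries Corp. → Bluewater Media Ltd → Pinebrook Realty LP (R1): 50% × 61% × 63% × 51% = 9.79965% of Harbor Capital LLC.
Chain via Cobalt Group plc → Halcyon Shipping BV → Granite Holdings Ltd (R1): 87% × 87% × 91% × 38% = 26.173602% of Harbor Capital LLC.
Aggregating (R2): 9.79965% + 26.173602% = 35.973252%.

35.973252%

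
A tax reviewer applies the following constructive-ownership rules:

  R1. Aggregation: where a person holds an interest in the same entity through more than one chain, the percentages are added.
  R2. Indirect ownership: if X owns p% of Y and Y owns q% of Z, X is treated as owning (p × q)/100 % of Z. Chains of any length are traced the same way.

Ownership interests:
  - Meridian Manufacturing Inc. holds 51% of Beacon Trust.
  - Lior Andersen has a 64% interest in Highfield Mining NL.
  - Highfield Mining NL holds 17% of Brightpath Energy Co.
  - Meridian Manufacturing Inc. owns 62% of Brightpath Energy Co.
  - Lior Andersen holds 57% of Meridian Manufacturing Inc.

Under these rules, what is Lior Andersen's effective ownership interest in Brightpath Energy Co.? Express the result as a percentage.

46.22%

Chain via Meridian Manufacturing Inc. (R2): 57% × 62% = 35.34% of Brightpath Energy Co.
Chain via Highfield Mining NL (R2): 64% × 17% = 10.88% of Brightpath Energy Co.
Aggregating (R1): 35.34% + 10.88% = 46.22%.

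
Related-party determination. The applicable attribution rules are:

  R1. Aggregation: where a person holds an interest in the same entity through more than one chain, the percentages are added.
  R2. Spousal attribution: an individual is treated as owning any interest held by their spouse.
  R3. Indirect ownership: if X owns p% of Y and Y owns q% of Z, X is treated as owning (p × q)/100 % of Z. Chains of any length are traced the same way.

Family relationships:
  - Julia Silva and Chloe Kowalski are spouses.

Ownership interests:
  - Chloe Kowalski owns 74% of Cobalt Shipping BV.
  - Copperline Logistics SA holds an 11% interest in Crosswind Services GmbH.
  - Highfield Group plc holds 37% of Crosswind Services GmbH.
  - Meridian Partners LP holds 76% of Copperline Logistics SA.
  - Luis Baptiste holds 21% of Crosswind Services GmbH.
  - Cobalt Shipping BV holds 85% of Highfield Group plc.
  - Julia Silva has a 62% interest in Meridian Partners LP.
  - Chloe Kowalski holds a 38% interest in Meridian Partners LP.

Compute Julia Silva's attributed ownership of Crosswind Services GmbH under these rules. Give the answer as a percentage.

31.633%

By spousal attribution (R2), Julia Silva is treated as also owning Chloe Kowalski's interest in Meridian Partners LP, giving 62% + 38% = 100%.
By spousal attribution (R2), Julia Silva is treated as owning Chloe Kowalski's 74% interest in Cobalt Shipping BV.
Chain via Meridian Partners LP → Copperline Logistics SA (R3): 100% × 76% × 11% = 8.36% of Crosswind Services GmbH.
Chain via Cobalt Shipping BV → Highfield Group plc (R3): 74% × 85% × 37% = 23.273% of Crosswind Services GmbH.
Aggregating (R1): 8.36% + 23.273% = 31.633%.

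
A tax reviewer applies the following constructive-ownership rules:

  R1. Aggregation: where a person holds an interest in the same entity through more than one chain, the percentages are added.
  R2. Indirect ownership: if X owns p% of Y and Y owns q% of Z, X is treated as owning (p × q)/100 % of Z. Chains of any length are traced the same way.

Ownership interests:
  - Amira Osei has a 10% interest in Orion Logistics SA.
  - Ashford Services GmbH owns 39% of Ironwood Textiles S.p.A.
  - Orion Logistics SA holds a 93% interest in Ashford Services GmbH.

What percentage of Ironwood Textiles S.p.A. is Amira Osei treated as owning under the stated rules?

Chain via Orion Logistics SA → Ashford Services GmbH (R2): 10% × 93% × 39% = 3.627% of Ironwood Textiles S.p.A.

3.627%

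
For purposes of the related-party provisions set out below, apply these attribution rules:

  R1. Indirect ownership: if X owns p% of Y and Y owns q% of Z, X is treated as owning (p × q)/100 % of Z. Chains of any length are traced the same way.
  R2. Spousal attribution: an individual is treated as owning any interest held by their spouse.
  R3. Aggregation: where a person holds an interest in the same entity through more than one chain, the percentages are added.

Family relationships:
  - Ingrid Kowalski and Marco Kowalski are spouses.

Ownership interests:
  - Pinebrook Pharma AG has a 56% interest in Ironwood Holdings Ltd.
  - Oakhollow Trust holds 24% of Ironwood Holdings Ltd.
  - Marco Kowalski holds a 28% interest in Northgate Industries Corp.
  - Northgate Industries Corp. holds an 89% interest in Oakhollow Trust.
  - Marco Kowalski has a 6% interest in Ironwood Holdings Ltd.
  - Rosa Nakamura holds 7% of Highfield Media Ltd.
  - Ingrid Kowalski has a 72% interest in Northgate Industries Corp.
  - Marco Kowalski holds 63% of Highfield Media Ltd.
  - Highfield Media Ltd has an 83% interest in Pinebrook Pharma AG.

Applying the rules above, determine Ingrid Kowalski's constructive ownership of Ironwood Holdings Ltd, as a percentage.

56.6424%

By spousal attribution (R2), Ingrid Kowalski is treated as also owning Marco Kowalski's interest in Northgate Industries Corp, giving 72% + 28% = 100%.
By spousal attribution (R2), Ingrid Kowalski is treated as owning Marco Kowalski's 63% interest in Highfield Media Ltd.
By spousal attribution (R2), Ingrid Kowalski is treated as owning Marco Kowalski's 6% interest in Ironwood Holdings Ltd.
Chain via Northgate Industries Corp. → Oakhollow Trust (R1): 100% × 89% × 24% = 21.36% of Ironwood Holdings Ltd.
Chain via Highfield Media Ltd → Pinebrook Pharma AG (R1): 63% × 83% × 56% = 29.2824% of Ironwood Holdings Ltd.
Direct interest in Ironwood Holdings Ltd: 6%.
Aggregating (R3): 21.36% + 29.2824% + 6% = 56.6424%.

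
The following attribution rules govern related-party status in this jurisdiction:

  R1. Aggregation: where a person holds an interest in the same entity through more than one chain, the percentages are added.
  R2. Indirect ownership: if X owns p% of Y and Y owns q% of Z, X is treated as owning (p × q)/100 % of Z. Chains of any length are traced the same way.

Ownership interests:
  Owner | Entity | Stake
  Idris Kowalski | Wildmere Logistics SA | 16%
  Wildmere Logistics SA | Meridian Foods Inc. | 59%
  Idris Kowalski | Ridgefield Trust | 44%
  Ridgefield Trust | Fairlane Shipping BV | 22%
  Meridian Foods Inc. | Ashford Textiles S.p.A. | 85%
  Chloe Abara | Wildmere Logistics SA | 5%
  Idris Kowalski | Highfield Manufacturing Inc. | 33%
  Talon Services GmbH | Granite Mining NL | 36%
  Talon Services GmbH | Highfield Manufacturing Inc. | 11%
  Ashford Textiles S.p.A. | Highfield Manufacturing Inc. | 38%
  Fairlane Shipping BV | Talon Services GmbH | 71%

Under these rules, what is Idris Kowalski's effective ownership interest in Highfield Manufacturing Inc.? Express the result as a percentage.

36.805128%

Chain via Wildmere Logistics SA → Meridian Foods Inc. → Ashford Textiles S.p.A. (R2): 16% × 59% × 85% × 38% = 3.04912% of Highfield Manufacturing Inc.
Chain via Ridgefield Trust → Fairlane Shipping BV → Talon Services GmbH (R2): 44% × 22% × 71% × 11% = 0.756008% of Highfield Manufacturing Inc.
Direct interest in Highfield Manufacturing Inc: 33%.
Aggregating (R1): 3.04912% + 0.756008% + 33% = 36.805128%.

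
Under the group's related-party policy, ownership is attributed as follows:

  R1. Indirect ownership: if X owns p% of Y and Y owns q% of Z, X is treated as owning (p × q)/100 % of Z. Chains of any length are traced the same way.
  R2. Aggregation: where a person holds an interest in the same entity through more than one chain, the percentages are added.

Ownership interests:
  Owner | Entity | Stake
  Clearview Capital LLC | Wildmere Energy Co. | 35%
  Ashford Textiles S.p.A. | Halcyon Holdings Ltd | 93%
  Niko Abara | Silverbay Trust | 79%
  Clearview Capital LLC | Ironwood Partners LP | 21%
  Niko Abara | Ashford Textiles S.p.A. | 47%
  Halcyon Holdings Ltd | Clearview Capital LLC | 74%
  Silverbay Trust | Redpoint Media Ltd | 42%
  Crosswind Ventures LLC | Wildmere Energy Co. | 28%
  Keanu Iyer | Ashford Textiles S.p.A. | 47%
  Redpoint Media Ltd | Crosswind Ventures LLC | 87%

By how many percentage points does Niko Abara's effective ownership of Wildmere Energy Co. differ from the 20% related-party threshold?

Chain via Ashford Textiles S.p.A. → Halcyon Holdings Ltd → Clearview Capital LLC (R1): 47% × 93% × 74% × 35% = 11.32089% of Wildmere Energy Co.
Chain via Silverbay Trust → Redpoint Media Ltd → Crosswind Ventures LLC (R1): 79% × 42% × 87% × 28% = 8.082648% of Wildmere Energy Co.
Aggregating (R2): 11.32089% + 8.082648% = 19.403538%.
19.403538% falls short of the 20% threshold by 0.596462 percentage points.

0.596462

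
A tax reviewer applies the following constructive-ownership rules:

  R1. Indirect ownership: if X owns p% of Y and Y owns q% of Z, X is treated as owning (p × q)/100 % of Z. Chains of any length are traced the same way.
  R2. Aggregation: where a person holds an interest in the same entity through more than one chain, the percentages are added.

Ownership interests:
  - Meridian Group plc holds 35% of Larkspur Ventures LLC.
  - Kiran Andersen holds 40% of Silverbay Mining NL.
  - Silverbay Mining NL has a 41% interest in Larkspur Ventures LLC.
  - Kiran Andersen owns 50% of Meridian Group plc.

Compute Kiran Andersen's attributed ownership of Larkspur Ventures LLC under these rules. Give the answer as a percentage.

33.9%

Chain via Silverbay Mining NL (R1): 40% × 41% = 16.4% of Larkspur Ventures LLC.
Chain via Meridian Group plc (R1): 50% × 35% = 17.5% of Larkspur Ventures LLC.
Aggregating (R2): 16.4% + 17.5% = 33.9%.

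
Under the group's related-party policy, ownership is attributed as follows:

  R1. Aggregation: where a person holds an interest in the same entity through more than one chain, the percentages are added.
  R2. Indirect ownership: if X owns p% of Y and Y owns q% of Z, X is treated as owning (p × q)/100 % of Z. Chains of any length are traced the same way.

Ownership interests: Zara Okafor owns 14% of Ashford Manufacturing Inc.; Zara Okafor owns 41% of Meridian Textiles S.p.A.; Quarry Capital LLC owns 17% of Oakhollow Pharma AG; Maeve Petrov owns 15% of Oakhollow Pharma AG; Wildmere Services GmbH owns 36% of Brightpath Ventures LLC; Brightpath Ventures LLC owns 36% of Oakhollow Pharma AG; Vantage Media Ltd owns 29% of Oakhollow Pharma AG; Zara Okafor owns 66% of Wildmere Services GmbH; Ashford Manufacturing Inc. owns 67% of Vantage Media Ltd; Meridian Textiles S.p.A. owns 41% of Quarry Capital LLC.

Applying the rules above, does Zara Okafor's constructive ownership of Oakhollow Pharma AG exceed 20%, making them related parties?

Chain via Meridian Textiles S.p.A. → Quarry Capital LLC (R2): 41% × 41% × 17% = 2.8577% of Oakhollow Pharma AG.
Chain via Ashford Manufacturing Inc. → Vantage Media Ltd (R2): 14% × 67% × 29% = 2.7202% of Oakhollow Pharma AG.
Chain via Wildmere Services GmbH → Brightpath Ventures LLC (R2): 66% × 36% × 36% = 8.5536% of Oakhollow Pharma AG.
Aggregating (R1): 2.8577% + 2.7202% + 8.5536% = 14.1315%.
14.1315% does not exceed the 20% threshold, so Zara is not a related party to Oakhollow Pharma AG.

No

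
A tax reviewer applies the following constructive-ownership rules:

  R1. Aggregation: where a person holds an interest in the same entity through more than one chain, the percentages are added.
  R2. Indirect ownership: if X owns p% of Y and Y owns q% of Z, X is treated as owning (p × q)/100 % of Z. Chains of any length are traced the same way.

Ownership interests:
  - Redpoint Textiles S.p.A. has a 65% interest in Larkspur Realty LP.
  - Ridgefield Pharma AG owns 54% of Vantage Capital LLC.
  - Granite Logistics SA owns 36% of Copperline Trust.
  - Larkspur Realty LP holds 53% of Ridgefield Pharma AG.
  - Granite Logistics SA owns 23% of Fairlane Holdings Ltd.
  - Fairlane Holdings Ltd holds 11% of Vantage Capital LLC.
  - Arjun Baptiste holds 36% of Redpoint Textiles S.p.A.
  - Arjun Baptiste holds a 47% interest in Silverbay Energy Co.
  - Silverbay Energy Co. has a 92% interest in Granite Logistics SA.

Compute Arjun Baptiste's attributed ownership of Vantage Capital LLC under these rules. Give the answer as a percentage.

7.791052%

Chain via Silverbay Energy Co. → Granite Logistics SA → Fairlane Holdings Ltd (R2): 47% × 92% × 23% × 11% = 1.093972% of Vantage Capital LLC.
Chain via Redpoint Textiles S.p.A. → Larkspur Realty LP → Ridgefield Pharma AG (R2): 36% × 65% × 53% × 54% = 6.69708% of Vantage Capital LLC.
Aggregating (R1): 1.093972% + 6.69708% = 7.791052%.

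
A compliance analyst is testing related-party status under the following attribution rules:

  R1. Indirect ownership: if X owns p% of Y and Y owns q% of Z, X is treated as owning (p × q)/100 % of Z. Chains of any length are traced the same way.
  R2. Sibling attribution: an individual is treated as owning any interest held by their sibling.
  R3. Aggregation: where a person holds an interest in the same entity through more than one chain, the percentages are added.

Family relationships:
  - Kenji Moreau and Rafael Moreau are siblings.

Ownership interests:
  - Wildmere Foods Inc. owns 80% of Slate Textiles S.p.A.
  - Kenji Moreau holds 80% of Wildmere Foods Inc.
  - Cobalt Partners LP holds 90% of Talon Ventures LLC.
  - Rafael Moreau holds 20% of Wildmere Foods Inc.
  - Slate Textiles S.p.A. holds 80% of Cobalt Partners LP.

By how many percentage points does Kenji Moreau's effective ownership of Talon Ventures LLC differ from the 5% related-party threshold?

By sibling attribution (R2), Kenji Moreau is treated as also owning Rafael Moreau's interest in Wildmere Foods Inc, giving 80% + 20% = 100%.
Chain via Wildmere Foods Inc. → Slate Textiles S.p.A. → Cobalt Partners LP (R1): 100% × 80% × 80% × 90% = 57.6% of Talon Ventures LLC.
57.6% exceeds the 5% threshold by 52.6 percentage points.

52.6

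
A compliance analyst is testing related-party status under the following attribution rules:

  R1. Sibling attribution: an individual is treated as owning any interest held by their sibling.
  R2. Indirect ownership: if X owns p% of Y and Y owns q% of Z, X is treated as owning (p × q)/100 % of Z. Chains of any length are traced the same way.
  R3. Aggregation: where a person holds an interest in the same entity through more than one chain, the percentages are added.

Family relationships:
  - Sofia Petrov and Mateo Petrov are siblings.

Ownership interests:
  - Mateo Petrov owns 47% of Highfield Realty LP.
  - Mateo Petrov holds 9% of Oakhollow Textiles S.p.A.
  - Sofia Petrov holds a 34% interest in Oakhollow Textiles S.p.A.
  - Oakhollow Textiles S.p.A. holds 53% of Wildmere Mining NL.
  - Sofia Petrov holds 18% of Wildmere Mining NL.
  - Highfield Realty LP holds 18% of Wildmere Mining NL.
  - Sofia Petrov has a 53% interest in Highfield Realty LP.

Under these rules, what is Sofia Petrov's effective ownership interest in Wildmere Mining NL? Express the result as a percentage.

58.79%

By sibling attribution (R1), Sofia Petrov is treated as also owning Mateo Petrov's interest in Highfield Realty LP, giving 53% + 47% = 100%.
By sibling attribution (R1), Sofia Petrov is treated as also owning Mateo Petrov's interest in Oakhollow Textiles S.p.A, giving 34% + 9% = 43%.
Chain via Highfield Realty LP (R2): 100% × 18% = 18% of Wildmere Mining NL.
Chain via Oakhollow Textiles S.p.A. (R2): 43% × 53% = 22.79% of Wildmere Mining NL.
Direct interest in Wildmere Mining NL: 18%.
Aggregating (R3): 18% + 22.79% + 18% = 58.79%.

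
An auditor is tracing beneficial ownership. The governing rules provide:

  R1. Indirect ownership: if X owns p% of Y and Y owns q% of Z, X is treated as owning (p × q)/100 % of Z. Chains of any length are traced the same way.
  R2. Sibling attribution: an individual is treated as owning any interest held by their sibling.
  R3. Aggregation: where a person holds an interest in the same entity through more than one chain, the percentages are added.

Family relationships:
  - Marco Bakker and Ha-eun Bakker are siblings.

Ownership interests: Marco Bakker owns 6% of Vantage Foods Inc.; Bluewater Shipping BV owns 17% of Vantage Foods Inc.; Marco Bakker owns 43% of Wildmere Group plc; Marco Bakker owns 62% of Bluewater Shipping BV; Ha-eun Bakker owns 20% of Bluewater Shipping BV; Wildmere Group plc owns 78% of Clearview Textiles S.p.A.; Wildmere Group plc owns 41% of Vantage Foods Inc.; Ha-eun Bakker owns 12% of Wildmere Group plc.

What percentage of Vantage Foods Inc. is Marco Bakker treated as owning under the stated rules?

By sibling attribution (R2), Marco Bakker is treated as also owning Ha-eun Bakker's interest in Bluewater Shipping BV, giving 62% + 20% = 82%.
By sibling attribution (R2), Marco Bakker is treated as also owning Ha-eun Bakker's interest in Wildmere Group plc, giving 43% + 12% = 55%.
Chain via Bluewater Shipping BV (R1): 82% × 17% = 13.94% of Vantage Foods Inc.
Chain via Wildmere Group plc (R1): 55% × 41% = 22.55% of Vantage Foods Inc.
Direct interest in Vantage Foods Inc: 6%.
Aggregating (R3): 13.94% + 22.55% + 6% = 42.49%.

42.49%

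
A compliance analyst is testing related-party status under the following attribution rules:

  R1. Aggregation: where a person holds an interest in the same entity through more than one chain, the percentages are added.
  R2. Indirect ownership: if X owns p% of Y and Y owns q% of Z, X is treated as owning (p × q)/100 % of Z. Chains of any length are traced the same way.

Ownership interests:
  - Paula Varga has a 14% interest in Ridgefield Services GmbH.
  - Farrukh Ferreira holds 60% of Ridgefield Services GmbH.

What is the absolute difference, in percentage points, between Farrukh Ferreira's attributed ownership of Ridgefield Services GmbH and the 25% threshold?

Direct interest in Ridgefield Services GmbH: 60%.
60% exceeds the 25% threshold by 35 percentage points.

35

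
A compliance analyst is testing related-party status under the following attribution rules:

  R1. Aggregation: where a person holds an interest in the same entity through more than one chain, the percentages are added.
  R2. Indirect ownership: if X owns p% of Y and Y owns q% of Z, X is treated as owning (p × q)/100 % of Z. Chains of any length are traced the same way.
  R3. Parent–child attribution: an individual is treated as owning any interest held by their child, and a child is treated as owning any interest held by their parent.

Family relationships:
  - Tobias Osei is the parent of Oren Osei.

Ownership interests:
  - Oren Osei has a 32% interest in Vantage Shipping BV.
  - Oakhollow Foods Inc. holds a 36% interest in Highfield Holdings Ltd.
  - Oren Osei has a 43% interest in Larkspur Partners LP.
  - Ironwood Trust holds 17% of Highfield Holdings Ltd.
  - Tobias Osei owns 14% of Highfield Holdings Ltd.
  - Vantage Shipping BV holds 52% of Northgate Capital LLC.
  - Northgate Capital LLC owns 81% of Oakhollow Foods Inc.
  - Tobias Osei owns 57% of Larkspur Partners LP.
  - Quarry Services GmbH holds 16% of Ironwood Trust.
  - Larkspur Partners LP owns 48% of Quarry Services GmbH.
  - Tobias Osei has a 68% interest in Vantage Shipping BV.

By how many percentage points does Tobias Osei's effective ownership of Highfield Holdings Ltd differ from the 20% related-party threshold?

By parent–child attribution (R3), Tobias Osei is treated as also owning Oren Osei's interest in Larkspur Partners LP, giving 57% + 43% = 100%.
By parent–child attribution (R3), Tobias Osei is treated as also owning Oren Osei's interest in Vantage Shipping BV, giving 68% + 32% = 100%.
Chain via Larkspur Partners LP → Quarry Services GmbH → Ironwood Trust (R2): 100% × 48% × 16% × 17% = 1.3056% of Highfield Holdings Ltd.
Chain via Vantage Shipping BV → Northgate Capital LLC → Oakhollow Foods Inc. (R2): 100% × 52% × 81% × 36% = 15.1632% of Highfield Holdings Ltd.
Direct interest in Highfield Holdings Ltd: 14%.
Aggregating (R1): 1.3056% + 15.1632% + 14% = 30.4688%.
30.4688% exceeds the 20% threshold by 10.4688 percentage points.

10.4688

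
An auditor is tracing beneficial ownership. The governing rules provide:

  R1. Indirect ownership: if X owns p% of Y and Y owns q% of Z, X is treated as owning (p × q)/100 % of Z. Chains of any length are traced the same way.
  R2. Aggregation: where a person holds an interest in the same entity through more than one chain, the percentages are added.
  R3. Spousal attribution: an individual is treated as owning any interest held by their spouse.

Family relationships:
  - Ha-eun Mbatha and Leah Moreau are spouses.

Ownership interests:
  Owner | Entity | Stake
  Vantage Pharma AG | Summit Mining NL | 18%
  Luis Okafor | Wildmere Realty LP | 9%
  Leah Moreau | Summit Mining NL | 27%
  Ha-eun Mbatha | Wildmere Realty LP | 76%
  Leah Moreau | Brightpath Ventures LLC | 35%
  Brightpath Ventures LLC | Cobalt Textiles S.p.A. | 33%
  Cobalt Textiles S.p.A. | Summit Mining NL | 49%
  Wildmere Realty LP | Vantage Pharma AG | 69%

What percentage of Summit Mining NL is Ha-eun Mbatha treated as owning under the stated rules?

By spousal attribution (R3), Ha-eun Mbatha is treated as owning Leah Moreau's 35% interest in Brightpath Ventures LLC.
By spousal attribution (R3), Ha-eun Mbatha is treated as owning Leah Moreau's 27% interest in Summit Mining NL.
Chain via Wildmere Realty LP → Vantage Pharma AG (R1): 76% × 69% × 18% = 9.4392% of Summit Mining NL.
Chain via Brightpath Ventures LLC → Cobalt Textiles S.p.A. (R1): 35% × 33% × 49% = 5.6595% of Summit Mining NL.
Direct interest in Summit Mining NL: 27%.
Aggregating (R2): 9.4392% + 5.6595% + 27% = 42.0987%.

42.0987%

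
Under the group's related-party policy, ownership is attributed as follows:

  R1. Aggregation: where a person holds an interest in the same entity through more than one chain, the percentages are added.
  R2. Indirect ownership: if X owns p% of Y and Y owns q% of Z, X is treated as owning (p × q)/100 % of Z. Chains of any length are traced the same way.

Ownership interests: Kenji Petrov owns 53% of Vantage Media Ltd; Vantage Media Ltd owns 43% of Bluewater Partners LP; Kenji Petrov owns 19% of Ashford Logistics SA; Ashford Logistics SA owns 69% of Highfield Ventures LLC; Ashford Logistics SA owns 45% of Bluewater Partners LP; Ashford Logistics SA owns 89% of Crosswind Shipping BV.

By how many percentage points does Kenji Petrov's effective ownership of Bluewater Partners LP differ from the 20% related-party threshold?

11.34

Chain via Ashford Logistics SA (R2): 19% × 45% = 8.55% of Bluewater Partners LP.
Chain via Vantage Media Ltd (R2): 53% × 43% = 22.79% of Bluewater Partners LP.
Aggregating (R1): 8.55% + 22.79% = 31.34%.
31.34% exceeds the 20% threshold by 11.34 percentage points.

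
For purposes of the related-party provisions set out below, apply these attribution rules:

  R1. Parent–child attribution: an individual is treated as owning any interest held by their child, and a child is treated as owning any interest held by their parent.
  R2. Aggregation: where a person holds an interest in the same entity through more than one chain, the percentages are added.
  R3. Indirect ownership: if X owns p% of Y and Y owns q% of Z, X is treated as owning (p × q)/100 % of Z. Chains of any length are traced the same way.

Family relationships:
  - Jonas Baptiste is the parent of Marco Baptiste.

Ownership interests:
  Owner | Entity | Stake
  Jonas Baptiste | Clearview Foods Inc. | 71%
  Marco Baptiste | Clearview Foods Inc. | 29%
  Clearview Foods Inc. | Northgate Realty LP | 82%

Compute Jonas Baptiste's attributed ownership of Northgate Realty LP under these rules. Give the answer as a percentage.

82%

By parent–child attribution (R1), Jonas Baptiste is treated as also owning Marco Baptiste's interest in Clearview Foods Inc, giving 71% + 29% = 100%.
Chain via Clearview Foods Inc. (R3): 100% × 82% = 82% of Northgate Realty LP.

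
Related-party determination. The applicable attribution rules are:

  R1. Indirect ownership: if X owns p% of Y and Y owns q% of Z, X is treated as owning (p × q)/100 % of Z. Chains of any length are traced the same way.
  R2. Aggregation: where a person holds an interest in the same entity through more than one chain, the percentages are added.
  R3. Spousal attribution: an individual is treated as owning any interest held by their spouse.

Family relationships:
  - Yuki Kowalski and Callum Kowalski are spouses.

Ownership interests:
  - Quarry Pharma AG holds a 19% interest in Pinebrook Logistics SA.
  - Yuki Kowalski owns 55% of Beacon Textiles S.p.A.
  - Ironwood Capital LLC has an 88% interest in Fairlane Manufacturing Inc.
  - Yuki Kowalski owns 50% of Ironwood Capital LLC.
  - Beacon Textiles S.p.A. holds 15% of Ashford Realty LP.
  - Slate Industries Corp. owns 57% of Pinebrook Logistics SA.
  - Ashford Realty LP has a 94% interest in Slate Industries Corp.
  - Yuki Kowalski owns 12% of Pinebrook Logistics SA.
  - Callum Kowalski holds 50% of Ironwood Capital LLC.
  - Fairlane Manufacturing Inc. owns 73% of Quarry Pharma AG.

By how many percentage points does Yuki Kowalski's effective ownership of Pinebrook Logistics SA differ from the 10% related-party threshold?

18.62595

By spousal attribution (R3), Yuki Kowalski is treated as also owning Callum Kowalski's interest in Ironwood Capital LLC, giving 50% + 50% = 100%.
Chain via Ironwood Capital LLC → Fairlane Manufacturing Inc. → Quarry Pharma AG (R1): 100% × 88% × 73% × 19% = 12.2056% of Pinebrook Logistics SA.
Chain via Beacon Textiles S.p.A. → Ashford Realty LP → Slate Industries Corp. (R1): 55% × 15% × 94% × 57% = 4.42035% of Pinebrook Logistics SA.
Direct interest in Pinebrook Logistics SA: 12%.
Aggregating (R2): 12.2056% + 4.42035% + 12% = 28.62595%.
28.62595% exceeds the 10% threshold by 18.62595 percentage points.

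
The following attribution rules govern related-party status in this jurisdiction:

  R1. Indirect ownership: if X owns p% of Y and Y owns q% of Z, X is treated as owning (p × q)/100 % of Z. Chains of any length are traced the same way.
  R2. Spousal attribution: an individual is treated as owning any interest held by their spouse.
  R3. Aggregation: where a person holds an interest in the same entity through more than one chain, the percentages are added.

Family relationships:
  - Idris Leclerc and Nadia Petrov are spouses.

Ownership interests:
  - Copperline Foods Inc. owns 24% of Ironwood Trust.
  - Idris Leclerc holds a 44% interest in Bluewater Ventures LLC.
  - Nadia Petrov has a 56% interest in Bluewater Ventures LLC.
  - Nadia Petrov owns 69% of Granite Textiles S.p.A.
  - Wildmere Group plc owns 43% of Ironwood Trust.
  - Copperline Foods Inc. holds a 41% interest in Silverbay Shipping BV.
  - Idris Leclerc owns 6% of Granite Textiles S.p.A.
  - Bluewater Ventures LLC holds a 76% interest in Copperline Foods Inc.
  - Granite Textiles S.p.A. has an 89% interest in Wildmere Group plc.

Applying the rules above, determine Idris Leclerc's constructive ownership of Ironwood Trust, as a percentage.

By spousal attribution (R2), Idris Leclerc is treated as also owning Nadia Petrov's interest in Bluewater Ventures LLC, giving 44% + 56% = 100%.
By spousal attribution (R2), Idris Leclerc is treated as also owning Nadia Petrov's interest in Granite Textiles S.p.A, giving 6% + 69% = 75%.
Chain via Bluewater Ventures LLC → Copperline Foods Inc. (R1): 100% × 76% × 24% = 18.24% of Ironwood Trust.
Chain via Granite Textiles S.p.A. → Wildmere Group plc (R1): 75% × 89% × 43% = 28.7025% of Ironwood Trust.
Aggregating (R3): 18.24% + 28.7025% = 46.9425%.

46.9425%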